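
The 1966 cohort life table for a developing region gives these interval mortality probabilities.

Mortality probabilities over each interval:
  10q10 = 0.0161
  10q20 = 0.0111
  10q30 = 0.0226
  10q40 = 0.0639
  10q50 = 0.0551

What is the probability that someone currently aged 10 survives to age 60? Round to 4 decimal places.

0.8412

50p10 = (1 − 0.0161) × (1 − 0.0111) × (1 − 0.0226) × (1 − 0.0639) × (1 − 0.0551).
= 0.9839 × 0.9889 × 0.9774 × 0.9361 × 0.9449 = 0.841170.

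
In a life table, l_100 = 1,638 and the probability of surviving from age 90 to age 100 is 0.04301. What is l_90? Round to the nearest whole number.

38084

l_90 = l_100 / p = 1,638 / 0.04301 = 38084.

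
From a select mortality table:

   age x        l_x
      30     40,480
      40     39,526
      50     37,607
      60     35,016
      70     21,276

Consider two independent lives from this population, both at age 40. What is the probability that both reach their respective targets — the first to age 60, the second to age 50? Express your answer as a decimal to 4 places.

0.8429

p₁ = l_60/l_40 = 35,016/39,526 = 0.885898; p₂ = l_50/l_40 = 37,607/39,526 = 0.951450.
P(both) = p₁ × p₂ = 0.885898 × 0.951450 = 0.842888.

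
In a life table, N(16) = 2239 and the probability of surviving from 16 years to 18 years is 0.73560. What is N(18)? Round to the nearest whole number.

1647

N(18) = N(16) × p = 2239 × 0.73560 = 1647.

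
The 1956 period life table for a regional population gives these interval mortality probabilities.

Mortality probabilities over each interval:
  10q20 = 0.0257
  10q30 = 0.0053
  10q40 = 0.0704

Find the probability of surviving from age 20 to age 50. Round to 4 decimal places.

The overall survival probability is (1 − 0.0257) × (1 − 0.0053) × (1 − 0.0704).
= 0.9743 × 0.9947 × 0.9296 = 0.900909.

0.9009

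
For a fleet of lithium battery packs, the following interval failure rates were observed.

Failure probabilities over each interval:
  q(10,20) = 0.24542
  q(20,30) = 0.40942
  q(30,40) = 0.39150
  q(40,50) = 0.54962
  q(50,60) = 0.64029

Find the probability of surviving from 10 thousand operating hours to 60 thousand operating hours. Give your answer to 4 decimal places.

0.0439

P(survive 10→60) = (1 − 0.24542) × (1 − 0.40942) × (1 − 0.39150) × (1 − 0.54962) × (1 − 0.64029).
= 0.75458 × 0.59058 × 0.60850 × 0.45038 × 0.35971 = 0.043932.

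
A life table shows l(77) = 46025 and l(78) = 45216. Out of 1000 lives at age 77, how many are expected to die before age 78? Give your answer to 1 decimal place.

17.6

The relevant probability is 1 − 45216/46025 = 0.017577.
Expected number = 1000 × 0.017577 = 17.6.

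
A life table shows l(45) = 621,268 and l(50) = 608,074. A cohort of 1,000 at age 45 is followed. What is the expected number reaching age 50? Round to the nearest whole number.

The relevant probability is 608,074/621,268 = 0.978763.
Expected number = 1,000 × 0.978763 = 979.

979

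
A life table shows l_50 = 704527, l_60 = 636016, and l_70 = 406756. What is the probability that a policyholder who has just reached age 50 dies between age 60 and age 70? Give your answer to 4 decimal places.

This is the probability of reaching 60 but not 70, conditional on being alive at 50: (l_60 − l_70) / l_50.
= (636016 − 406756) / 704527 = 229260 / 704527 = 0.325410.

0.3254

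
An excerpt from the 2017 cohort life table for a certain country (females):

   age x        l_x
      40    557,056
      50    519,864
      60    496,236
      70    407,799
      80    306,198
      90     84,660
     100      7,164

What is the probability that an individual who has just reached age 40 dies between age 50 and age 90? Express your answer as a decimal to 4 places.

0.7813

This is the probability of reaching 50 but not 90, conditional on being alive at 40: (l_50 − l_90) / l_40.
= (519,864 − 84,660) / 557,056 = 435,204 / 557,056 = 0.781257.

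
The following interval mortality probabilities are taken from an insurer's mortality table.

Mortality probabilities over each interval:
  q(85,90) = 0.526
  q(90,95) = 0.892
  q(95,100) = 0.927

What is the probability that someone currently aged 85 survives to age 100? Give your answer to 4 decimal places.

0.0037

Survival from 85 to 100 is the product of surviving each interval: (1 − 0.526) × (1 − 0.892) × (1 − 0.927).
= 0.474 × 0.108 × 0.073 = 0.003737.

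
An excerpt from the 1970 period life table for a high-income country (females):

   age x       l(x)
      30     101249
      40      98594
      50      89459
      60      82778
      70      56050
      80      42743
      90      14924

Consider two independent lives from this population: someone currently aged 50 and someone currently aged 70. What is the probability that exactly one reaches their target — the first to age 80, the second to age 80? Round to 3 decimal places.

0.512

p₁ = l(80)/l(50) = 42743/89459 = 0.477794; p₂ = l(80)/l(70) = 42743/56050 = 0.762587.
P(exactly one) = p₁(1−p₂) + (1−p₁)p₂ = 0.113435 + 0.398228 = 0.511662.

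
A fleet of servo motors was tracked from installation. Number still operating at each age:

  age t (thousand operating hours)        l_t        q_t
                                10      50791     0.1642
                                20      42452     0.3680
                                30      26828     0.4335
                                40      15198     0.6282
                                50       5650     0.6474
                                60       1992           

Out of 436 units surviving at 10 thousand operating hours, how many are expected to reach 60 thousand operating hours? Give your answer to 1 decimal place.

The relevant probability is 1992/50791 = 0.039220.
Expected number = 436 × 0.039220 = 17.1.

17.1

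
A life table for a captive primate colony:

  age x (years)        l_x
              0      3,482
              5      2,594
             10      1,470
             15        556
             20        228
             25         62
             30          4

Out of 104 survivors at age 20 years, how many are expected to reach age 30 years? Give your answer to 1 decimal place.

The relevant probability is 4/228 = 0.017544.
Expected number = 104 × 0.017544 = 1.8.

1.8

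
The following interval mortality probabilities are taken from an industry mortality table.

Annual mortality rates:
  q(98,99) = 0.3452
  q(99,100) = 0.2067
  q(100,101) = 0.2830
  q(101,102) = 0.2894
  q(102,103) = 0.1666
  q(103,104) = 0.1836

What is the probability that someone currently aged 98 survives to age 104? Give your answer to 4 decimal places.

0.1801

P(survive 98→104) = (1 − 0.3452) × (1 − 0.2067) × (1 − 0.2830) × (1 − 0.2894) × (1 − 0.1666) × (1 − 0.1836).
= 0.6548 × 0.7933 × 0.7170 × 0.7106 × 0.8334 × 0.8164 = 0.180072.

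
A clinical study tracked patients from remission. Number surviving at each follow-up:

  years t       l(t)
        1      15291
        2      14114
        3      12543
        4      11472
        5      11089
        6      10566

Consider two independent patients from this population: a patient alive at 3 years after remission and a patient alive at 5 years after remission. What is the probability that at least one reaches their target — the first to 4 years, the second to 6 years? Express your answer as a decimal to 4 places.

p₁ = l(4)/l(3) = 11472/12543 = 0.914614; p₂ = l(6)/l(5) = 10566/11089 = 0.952836.
P(at least one) = 1 − (1−p₁)(1−p₂) = 1 − 0.085386 × 0.047164 = 0.995973.

0.9960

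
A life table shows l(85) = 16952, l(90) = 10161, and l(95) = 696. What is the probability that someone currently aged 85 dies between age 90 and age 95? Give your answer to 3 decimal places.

This is the probability of reaching 90 but not 95, conditional on being alive at 85: (l(90) − l(95)) / l(85).
= (10161 − 696) / 16952 = 9465 / 16952 = 0.558341.

0.558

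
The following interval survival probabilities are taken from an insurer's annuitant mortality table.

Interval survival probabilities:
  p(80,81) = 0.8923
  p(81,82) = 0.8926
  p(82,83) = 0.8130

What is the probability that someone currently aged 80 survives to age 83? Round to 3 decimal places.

0.648

Chaining the interval survival probabilities: 0.8923 × 0.8926 × 0.8130.
= 0.647528.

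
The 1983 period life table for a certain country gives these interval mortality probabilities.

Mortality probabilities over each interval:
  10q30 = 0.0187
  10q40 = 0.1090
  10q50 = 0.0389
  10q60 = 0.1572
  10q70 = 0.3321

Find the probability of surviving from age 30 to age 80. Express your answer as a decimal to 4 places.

The overall survival probability is (1 − 0.0187) × (1 − 0.1090) × (1 − 0.0389) × (1 − 0.1572) × (1 − 0.3321).
= 0.9813 × 0.8910 × 0.9611 × 0.8428 × 0.6679 = 0.473025.

0.4730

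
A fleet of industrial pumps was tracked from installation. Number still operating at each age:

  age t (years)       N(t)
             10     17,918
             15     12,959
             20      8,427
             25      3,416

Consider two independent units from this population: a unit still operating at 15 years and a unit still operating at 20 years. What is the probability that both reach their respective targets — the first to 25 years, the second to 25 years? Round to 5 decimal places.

p₁ = N(25)/N(15) = 3,416/12,959 = 0.263601; p₂ = N(25)/N(20) = 3,416/8,427 = 0.405364.
P(both) = p₁ × p₂ = 0.263601 × 0.405364 = 0.106854.

0.10685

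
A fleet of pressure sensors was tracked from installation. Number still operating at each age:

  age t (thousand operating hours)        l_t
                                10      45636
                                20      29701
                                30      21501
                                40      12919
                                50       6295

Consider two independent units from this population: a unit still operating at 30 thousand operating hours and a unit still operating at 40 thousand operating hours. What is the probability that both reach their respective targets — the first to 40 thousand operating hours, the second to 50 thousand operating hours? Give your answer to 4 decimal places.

0.2928

p₁ = l_40/l_30 = 12919/21501 = 0.600856; p₂ = l_50/l_40 = 6295/12919 = 0.487267.
P(both) = p₁ × p₂ = 0.600856 × 0.487267 = 0.292777.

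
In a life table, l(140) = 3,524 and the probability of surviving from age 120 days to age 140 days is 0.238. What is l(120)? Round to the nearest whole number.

l(120) = l(140) / p = 3,524 / 0.238 = 14807.

14807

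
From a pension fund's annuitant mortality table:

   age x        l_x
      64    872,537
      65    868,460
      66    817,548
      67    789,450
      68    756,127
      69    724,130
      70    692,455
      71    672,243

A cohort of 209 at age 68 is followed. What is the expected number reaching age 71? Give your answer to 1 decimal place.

185.8

The relevant probability is 672,243/756,127 = 0.889061.
Expected number = 209 × 0.889061 = 185.8.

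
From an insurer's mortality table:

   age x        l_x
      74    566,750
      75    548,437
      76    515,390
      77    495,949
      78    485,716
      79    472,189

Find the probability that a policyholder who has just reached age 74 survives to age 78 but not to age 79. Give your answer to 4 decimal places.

This is the probability of reaching 78 but not 79, conditional on being alive at 74: (l_78 − l_79) / l_74.
= (485,716 − 472,189) / 566,750 = 13,527 / 566,750 = 0.023868.

0.0239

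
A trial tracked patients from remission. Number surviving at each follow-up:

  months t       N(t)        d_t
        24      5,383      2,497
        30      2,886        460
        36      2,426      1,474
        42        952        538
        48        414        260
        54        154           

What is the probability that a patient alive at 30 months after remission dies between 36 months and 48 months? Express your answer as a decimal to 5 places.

0.69716

This is the probability of reaching 36 but not 48, conditional on being alive at 30: (N(36) − N(48)) / N(30).
= (2,426 − 414) / 2,886 = 2,012 / 2,886 = 0.697159.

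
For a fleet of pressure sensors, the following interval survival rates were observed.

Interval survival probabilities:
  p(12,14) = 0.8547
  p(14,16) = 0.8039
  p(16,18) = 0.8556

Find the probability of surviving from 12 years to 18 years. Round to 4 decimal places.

The overall survival probability is 0.8547 × 0.8039 × 0.8556.
= 0.587877.

0.5879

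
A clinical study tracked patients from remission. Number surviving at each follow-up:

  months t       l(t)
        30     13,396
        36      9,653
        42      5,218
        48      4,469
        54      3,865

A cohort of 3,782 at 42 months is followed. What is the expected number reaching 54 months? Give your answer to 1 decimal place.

2801.3

The relevant probability is 3,865/5,218 = 0.740705.
Expected number = 3,782 × 0.740705 = 2801.3.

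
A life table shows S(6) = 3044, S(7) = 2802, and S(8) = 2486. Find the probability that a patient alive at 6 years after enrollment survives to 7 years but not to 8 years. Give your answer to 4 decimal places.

0.1038

This is the probability of reaching 7 but not 8, conditional on being alive at 6: (S(7) − S(8)) / S(6).
= (2802 − 2486) / 3044 = 316 / 3044 = 0.103811.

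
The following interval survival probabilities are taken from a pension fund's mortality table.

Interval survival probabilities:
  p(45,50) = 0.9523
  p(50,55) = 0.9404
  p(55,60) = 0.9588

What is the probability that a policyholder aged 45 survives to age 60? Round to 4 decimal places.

0.8586

Chaining the interval survival probabilities: 0.9523 × 0.9404 × 0.9588.
= 0.858647.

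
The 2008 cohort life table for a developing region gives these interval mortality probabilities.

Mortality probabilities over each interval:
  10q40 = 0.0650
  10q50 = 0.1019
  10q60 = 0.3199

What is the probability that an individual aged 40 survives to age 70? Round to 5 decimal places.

Chaining the interval survival probabilities: (1 − 0.0650) × (1 − 0.1019) × (1 − 0.3199).
= 0.9350 × 0.8981 × 0.6801 = 0.571096.

0.57110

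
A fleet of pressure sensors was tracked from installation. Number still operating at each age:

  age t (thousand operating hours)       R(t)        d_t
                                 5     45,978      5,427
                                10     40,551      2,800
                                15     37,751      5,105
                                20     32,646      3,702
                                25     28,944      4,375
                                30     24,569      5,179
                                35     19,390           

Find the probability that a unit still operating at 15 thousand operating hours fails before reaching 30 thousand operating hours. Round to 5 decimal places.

0.34918

P(fail before 30 | operational at 15) = 1 − R(30)/R(15) = 1 − 24,569/37,751 = (13,182)/37,751 = 0.349183.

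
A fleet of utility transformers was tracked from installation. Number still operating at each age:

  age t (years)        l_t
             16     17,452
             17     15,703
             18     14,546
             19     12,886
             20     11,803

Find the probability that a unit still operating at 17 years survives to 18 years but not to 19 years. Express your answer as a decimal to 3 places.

This is the probability of reaching 18 but not 19, conditional on being operational at 17: (l_18 − l_19) / l_17.
= (14,546 − 12,886) / 15,703 = 1,660 / 15,703 = 0.105712.

0.106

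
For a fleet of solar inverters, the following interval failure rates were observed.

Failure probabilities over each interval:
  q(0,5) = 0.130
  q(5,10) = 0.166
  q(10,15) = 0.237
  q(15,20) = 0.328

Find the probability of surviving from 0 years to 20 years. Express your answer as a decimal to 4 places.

0.3720

Survival from 0 to 20 is the product of surviving each interval: (1 − 0.130) × (1 − 0.166) × (1 − 0.237) × (1 − 0.328).
= 0.870 × 0.834 × 0.763 × 0.672 = 0.372031.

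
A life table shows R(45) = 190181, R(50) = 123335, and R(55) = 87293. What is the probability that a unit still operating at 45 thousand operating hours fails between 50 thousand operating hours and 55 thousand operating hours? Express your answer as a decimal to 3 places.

This is the probability of reaching 50 but not 55, conditional on being operational at 45: (R(50) − R(55)) / R(45).
= (123335 − 87293) / 190181 = 36042 / 190181 = 0.189514.

0.190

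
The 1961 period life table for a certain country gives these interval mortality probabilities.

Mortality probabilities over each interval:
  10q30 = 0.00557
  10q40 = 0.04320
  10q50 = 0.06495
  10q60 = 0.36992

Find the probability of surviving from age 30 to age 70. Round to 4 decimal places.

40p30 = (1 − 0.00557) × (1 − 0.04320) × (1 − 0.06495) × (1 − 0.36992).
= 0.99443 × 0.95680 × 0.93505 × 0.63008 = 0.560565.

0.5606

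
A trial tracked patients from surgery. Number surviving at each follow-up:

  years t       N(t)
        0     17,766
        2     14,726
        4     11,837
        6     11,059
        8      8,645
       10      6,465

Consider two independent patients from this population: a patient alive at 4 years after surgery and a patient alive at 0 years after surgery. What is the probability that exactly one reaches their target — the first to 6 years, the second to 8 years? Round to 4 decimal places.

p₁ = N(6)/N(4) = 11,059/11,837 = 0.934274; p₂ = N(8)/N(0) = 8,645/17,766 = 0.486604.
P(exactly one) = p₁(1−p₂) + (1−p₁)p₂ = 0.479653 + 0.031983 = 0.511635.

0.5116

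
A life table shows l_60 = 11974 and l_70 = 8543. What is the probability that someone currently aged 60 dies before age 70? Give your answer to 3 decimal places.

P(die before 70 | alive at 60) = 1 − l_70/l_60 = 1 − 8543/11974 = (3431)/11974 = 0.286537.

0.287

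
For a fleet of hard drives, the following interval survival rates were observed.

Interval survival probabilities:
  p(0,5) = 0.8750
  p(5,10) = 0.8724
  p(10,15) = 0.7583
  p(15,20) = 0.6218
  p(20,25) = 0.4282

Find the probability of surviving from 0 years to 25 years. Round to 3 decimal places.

The overall survival probability is 0.8750 × 0.8724 × 0.7583 × 0.6218 × 0.4282.
= 0.154121.

0.154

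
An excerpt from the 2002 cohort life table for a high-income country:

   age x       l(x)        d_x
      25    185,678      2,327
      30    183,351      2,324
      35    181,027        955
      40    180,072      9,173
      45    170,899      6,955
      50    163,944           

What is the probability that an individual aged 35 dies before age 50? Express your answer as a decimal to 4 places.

0.0944

P(die before 50 | alive at 35) = 1 − l(50)/l(35) = 1 − 163,944/181,027 = (17,083)/181,027 = 0.094367.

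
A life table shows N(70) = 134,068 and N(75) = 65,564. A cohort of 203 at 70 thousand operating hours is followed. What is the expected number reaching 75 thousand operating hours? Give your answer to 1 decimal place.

The relevant probability is 65,564/134,068 = 0.489035.
Expected number = 203 × 0.489035 = 99.3.

99.3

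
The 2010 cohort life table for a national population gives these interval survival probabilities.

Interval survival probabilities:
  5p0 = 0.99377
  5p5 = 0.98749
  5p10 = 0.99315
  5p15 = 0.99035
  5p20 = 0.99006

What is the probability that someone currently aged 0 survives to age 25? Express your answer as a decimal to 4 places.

0.9556

Chaining the interval survival probabilities: 0.99377 × 0.98749 × 0.99315 × 0.99035 × 0.99006.
= 0.955617.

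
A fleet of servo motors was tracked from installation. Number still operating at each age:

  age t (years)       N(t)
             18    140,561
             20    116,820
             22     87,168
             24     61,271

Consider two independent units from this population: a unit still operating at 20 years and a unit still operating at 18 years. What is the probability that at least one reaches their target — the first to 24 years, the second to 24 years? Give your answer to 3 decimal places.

0.732

p₁ = N(24)/N(20) = 61,271/116,820 = 0.524491; p₂ = N(24)/N(18) = 61,271/140,561 = 0.435903.
P(at least one) = 1 − (1−p₁)(1−p₂) = 1 − 0.475509 × 0.564097 = 0.731767.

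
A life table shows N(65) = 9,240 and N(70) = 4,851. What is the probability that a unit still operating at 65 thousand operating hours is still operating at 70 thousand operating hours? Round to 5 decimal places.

0.52500

The conditional survival probability is N(70)/N(65) = 4,851/9,240 = 0.525000.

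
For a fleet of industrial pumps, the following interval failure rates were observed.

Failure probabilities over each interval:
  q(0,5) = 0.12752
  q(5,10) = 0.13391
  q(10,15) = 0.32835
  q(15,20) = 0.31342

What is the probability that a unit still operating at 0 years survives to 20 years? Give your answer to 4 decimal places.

Survival from 0 to 20 is the product of surviving each interval: (1 − 0.12752) × (1 − 0.13391) × (1 − 0.32835) × (1 − 0.31342).
= 0.87248 × 0.86609 × 0.67165 × 0.68658 = 0.348460.

0.3485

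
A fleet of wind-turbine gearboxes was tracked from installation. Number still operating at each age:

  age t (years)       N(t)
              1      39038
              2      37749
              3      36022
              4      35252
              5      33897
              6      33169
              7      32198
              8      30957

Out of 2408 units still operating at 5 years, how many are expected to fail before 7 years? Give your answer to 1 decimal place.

120.7

The relevant probability is 1 − 32198/33897 = 0.050122.
Expected number = 2408 × 0.050122 = 120.7.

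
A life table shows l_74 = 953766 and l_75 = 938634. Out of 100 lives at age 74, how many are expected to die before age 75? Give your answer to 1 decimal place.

The relevant probability is 1 − 938634/953766 = 0.015866.
Expected number = 100 × 0.015866 = 1.6.

1.6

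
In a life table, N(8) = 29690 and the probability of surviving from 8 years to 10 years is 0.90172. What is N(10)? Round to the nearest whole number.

N(10) = N(8) × p = 29690 × 0.90172 = 26772.

26772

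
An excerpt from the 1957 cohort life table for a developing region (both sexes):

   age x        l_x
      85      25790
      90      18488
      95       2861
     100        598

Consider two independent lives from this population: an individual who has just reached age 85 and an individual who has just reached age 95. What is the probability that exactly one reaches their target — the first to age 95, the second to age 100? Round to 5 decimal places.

p₁ = l_95/l_85 = 2861/25790 = 0.110934; p₂ = l_100/l_95 = 598/2861 = 0.209018.
P(exactly one) = p₁(1−p₂) + (1−p₁)p₂ = 0.087747 + 0.185831 = 0.273578.

0.27358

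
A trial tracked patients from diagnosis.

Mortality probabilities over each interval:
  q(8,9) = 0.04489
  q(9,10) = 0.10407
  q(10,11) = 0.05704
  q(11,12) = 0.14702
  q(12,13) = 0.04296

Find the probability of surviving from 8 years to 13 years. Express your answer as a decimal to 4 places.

0.6587

Chaining the interval survival probabilities: (1 − 0.04489) × (1 − 0.10407) × (1 − 0.05704) × (1 − 0.14702) × (1 − 0.04296).
= 0.95511 × 0.89593 × 0.94296 × 0.85298 × 0.95704 = 0.658703.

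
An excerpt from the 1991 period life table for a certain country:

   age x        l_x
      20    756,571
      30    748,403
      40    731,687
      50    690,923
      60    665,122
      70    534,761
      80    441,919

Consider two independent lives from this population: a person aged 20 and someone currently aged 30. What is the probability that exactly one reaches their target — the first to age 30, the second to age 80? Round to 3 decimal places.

0.411

p₁ = l_30/l_20 = 748,403/756,571 = 0.989204; p₂ = l_80/l_30 = 441,919/748,403 = 0.590483.
P(exactly one) = p₁(1−p₂) + (1−p₁)p₂ = 0.405096 + 0.006375 = 0.411471.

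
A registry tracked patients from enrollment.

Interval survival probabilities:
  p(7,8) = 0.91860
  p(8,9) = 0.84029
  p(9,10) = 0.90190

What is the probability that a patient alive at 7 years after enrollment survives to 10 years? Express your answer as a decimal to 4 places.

0.6962

P(survive 7→10) = 0.91860 × 0.84029 × 0.90190.
= 0.696168.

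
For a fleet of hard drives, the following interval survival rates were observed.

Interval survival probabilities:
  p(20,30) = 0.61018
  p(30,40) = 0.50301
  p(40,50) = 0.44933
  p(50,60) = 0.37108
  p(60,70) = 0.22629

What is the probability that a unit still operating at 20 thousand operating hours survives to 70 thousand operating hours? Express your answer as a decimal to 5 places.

Chaining the interval survival probabilities: 0.61018 × 0.50301 × 0.44933 × 0.37108 × 0.22629.
= 0.011581.

0.01158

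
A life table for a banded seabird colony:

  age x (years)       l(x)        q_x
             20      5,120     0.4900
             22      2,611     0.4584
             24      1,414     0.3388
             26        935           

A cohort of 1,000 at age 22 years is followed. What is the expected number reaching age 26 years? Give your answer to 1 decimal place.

358.1

The relevant probability is 935/2,611 = 0.358100.
Expected number = 1,000 × 0.358100 = 358.1.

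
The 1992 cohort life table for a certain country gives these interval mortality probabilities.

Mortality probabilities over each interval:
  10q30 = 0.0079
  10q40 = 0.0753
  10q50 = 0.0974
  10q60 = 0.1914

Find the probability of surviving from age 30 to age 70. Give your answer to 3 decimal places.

0.670

Survival from 30 to 70 is the product of surviving each interval: (1 − 0.0079) × (1 − 0.0753) × (1 − 0.0974) × (1 − 0.1914).
= 0.9921 × 0.9247 × 0.9026 × 0.8086 = 0.669554.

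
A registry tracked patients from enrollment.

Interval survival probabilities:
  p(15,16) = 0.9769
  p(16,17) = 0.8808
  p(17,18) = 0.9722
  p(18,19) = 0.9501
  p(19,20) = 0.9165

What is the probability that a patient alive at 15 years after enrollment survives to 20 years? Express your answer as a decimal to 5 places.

0.72842

P(survive 15→20) = 0.9769 × 0.8808 × 0.9722 × 0.9501 × 0.9165.
= 0.728425.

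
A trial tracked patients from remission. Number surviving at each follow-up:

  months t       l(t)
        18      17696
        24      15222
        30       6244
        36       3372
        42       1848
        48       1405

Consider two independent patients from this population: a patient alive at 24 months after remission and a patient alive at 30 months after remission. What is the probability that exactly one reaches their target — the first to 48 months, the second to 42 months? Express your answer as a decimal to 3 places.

0.334

p₁ = l(48)/l(24) = 1405/15222 = 0.092301; p₂ = l(42)/l(30) = 1848/6244 = 0.295964.
P(exactly one) = p₁(1−p₂) + (1−p₁)p₂ = 0.064983 + 0.268646 = 0.333629.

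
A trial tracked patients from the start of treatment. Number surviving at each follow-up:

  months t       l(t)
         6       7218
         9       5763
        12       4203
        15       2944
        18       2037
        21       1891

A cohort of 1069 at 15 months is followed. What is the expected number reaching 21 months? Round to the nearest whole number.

687

The relevant probability is 1891/2944 = 0.642323.
Expected number = 1069 × 0.642323 = 687.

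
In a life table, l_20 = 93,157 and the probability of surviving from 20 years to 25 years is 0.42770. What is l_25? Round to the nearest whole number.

l_25 = l_20 × p = 93,157 × 0.42770 = 39843.

39843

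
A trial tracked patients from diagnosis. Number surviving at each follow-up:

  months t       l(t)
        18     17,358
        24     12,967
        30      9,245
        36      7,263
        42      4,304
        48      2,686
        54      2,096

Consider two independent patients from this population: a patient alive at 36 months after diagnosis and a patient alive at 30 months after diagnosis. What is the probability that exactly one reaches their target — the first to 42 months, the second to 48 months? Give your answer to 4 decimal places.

p₁ = l(42)/l(36) = 4,304/7,263 = 0.592593; p₂ = l(48)/l(30) = 2,686/9,245 = 0.290535.
P(exactly one) = p₁(1−p₂) + (1−p₁)p₂ = 0.420424 + 0.118366 = 0.538790.

0.5388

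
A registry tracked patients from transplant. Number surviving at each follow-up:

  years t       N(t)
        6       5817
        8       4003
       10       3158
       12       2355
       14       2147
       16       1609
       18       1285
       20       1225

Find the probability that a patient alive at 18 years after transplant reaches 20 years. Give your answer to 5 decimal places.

The conditional survival probability is N(20)/N(18) = 1225/1285 = 0.953307.

0.95331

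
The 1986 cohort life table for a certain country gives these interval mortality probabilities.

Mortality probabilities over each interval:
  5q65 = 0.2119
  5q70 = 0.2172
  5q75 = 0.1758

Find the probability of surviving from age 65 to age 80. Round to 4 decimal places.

Survival from 65 to 80 is the product of surviving each interval: (1 − 0.2119) × (1 − 0.2172) × (1 − 0.1758).
= 0.7881 × 0.7828 × 0.8242 = 0.508469.

0.5085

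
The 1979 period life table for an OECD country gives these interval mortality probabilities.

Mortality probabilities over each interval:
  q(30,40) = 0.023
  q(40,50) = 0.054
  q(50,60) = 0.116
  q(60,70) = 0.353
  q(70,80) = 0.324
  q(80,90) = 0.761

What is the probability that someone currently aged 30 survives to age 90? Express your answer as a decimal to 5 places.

Chaining the interval survival probabilities: (1 − 0.023) × (1 − 0.054) × (1 − 0.116) × (1 − 0.353) × (1 − 0.324) × (1 − 0.761).
= 0.977 × 0.946 × 0.884 × 0.647 × 0.676 × 0.239 = 0.085406.

0.08541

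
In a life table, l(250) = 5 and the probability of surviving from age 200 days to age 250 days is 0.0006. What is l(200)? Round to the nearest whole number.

8333

l(200) = l(250) / p = 5 / 0.0006 = 8333.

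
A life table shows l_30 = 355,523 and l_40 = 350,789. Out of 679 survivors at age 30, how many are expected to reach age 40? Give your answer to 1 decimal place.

670.0

The relevant probability is 350,789/355,523 = 0.986684.
Expected number = 679 × 0.986684 = 670.0.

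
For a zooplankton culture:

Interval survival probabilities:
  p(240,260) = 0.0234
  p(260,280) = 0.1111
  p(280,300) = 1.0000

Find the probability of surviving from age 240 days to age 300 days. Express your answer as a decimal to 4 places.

0.0026

P(survive 240→300) = 0.0234 × 0.1111 × 1.0000.
= 0.002600.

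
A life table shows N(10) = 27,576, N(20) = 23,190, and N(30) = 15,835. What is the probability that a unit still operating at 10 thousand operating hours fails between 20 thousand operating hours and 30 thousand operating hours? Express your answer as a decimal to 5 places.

This is the probability of reaching 20 but not 30, conditional on being operational at 10: (N(20) − N(30)) / N(10).
= (23,190 − 15,835) / 27,576 = 7,355 / 27,576 = 0.266717.

0.26672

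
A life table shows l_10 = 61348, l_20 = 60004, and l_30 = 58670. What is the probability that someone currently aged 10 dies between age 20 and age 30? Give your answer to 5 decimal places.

0.02174

We want 10|10q10 = (l_20 − l_30)/l_10.
This is the probability of reaching 20 but not 30, conditional on being alive at 10: (l_20 − l_30) / l_10.
= (60004 − 58670) / 61348 = 1334 / 61348 = 0.021745.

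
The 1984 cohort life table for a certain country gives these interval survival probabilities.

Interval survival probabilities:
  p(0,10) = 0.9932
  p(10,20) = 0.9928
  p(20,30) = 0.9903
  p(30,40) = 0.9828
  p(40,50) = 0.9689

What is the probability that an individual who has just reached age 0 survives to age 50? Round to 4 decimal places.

0.9298

P(survive 0→50) = 0.9932 × 0.9928 × 0.9903 × 0.9828 × 0.9689.
= 0.929842.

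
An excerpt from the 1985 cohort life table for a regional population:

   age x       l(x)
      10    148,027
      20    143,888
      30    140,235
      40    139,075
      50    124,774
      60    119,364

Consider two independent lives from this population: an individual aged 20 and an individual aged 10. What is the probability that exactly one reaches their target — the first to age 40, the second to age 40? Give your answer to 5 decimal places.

p₁ = l(40)/l(20) = 139,075/143,888 = 0.966550; p₂ = l(40)/l(10) = 139,075/148,027 = 0.939525.
P(exactly one) = p₁(1−p₂) + (1−p₁)p₂ = 0.058452 + 0.031427 = 0.089879.

0.08988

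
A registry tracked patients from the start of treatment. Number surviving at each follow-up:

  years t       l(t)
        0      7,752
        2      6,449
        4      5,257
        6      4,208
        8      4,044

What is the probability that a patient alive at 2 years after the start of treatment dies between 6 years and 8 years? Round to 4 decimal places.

This is the probability of reaching 6 but not 8, conditional on being alive at 2: (l(6) − l(8)) / l(2).
= (4,208 − 4,044) / 6,449 = 164 / 6,449 = 0.025430.

0.0254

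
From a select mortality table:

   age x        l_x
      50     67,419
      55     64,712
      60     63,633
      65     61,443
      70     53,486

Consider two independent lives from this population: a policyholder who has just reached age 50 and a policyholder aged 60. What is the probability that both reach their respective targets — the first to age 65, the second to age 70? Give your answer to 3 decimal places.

0.766

p₁ = l_65/l_50 = 61,443/67,419 = 0.911360; p₂ = l_70/l_60 = 53,486/63,633 = 0.840539.
P(both) = p₁ × p₂ = 0.911360 × 0.840539 = 0.766034.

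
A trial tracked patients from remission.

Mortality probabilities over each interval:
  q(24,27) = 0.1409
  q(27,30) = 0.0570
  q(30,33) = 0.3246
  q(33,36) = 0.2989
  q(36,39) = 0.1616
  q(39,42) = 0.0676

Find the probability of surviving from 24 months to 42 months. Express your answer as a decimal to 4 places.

P(survive 24→42) = (1 − 0.1409) × (1 − 0.0570) × (1 − 0.3246) × (1 − 0.2989) × (1 − 0.1616) × (1 − 0.0676).
= 0.8591 × 0.9430 × 0.6754 × 0.7011 × 0.8384 × 0.9324 = 0.299882.

0.2999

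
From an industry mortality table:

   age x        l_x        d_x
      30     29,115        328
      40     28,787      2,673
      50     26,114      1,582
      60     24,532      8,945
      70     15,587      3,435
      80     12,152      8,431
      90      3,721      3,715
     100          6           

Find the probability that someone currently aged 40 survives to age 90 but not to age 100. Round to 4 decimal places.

0.1291

This is the probability of reaching 90 but not 100, conditional on being alive at 40: (l_90 − l_100) / l_40.
= (3,721 − 6) / 28,787 = 3,715 / 28,787 = 0.129051.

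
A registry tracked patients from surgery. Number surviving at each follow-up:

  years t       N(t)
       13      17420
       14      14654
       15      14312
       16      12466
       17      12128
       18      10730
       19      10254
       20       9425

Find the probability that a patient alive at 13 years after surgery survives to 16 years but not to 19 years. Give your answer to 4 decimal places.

This is the probability of reaching 16 but not 19, conditional on being alive at 13: (N(16) − N(19)) / N(13).
= (12466 − 10254) / 17420 = 2212 / 17420 = 0.126980.

0.1270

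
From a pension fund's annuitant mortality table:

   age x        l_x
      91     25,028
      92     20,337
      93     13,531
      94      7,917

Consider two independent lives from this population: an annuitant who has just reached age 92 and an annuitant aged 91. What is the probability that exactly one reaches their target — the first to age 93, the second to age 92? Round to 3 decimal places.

0.397

p₁ = l_93/l_92 = 13,531/20,337 = 0.665339; p₂ = l_92/l_91 = 20,337/25,028 = 0.812570.
P(exactly one) = p₁(1−p₂) + (1−p₁)p₂ = 0.124704 + 0.271935 = 0.396640.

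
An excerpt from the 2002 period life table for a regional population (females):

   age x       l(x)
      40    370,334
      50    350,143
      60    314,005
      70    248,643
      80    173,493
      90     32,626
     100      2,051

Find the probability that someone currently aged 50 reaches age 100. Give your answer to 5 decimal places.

The conditional survival probability is l(100)/l(50) = 2,051/350,143 = 0.005858.

0.00586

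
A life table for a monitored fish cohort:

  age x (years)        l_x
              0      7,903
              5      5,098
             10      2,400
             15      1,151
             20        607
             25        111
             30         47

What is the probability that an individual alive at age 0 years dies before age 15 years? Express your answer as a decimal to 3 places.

P(die before 15 | alive at 0) = 1 − l_15/l_0 = 1 − 1,151/7,903 = (6,752)/7,903 = 0.854359.

0.854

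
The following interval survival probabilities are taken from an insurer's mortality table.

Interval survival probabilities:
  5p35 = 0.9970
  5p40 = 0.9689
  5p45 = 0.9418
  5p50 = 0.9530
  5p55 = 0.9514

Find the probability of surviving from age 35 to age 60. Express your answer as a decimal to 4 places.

0.8249

Survival from 35 to 60 is the product of surviving each interval: 0.9970 × 0.9689 × 0.9418 × 0.9530 × 0.9514.
= 0.824876.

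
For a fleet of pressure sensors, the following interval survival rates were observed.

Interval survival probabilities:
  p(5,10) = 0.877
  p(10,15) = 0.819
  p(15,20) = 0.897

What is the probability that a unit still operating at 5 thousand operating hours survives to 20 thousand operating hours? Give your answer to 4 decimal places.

0.6443

The overall survival probability is 0.877 × 0.819 × 0.897.
= 0.644282.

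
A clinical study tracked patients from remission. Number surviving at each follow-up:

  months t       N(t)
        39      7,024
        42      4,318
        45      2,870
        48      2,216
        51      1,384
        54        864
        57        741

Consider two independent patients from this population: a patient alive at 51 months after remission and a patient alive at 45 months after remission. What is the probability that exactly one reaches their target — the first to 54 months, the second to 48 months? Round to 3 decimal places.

0.432

p₁ = N(54)/N(51) = 864/1,384 = 0.624277; p₂ = N(48)/N(45) = 2,216/2,870 = 0.772125.
P(exactly one) = p₁(1−p₂) + (1−p₁)p₂ = 0.142257 + 0.290105 = 0.432362.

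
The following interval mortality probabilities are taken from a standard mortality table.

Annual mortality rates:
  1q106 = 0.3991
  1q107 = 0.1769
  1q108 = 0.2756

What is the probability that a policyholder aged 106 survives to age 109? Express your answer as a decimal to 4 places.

0.3583

Chaining the interval survival probabilities: (1 − 0.3991) × (1 − 0.1769) × (1 − 0.2756).
= 0.6009 × 0.8231 × 0.7244 = 0.358289.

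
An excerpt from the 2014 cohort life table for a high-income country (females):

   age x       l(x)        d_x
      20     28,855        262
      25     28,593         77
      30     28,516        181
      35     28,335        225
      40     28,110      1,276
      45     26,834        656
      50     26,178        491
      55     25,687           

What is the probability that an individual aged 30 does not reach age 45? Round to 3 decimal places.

0.059

P(die before 45 | alive at 30) = 1 − l(45)/l(30) = 1 − 26,834/28,516 = (1,682)/28,516 = 0.058984.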